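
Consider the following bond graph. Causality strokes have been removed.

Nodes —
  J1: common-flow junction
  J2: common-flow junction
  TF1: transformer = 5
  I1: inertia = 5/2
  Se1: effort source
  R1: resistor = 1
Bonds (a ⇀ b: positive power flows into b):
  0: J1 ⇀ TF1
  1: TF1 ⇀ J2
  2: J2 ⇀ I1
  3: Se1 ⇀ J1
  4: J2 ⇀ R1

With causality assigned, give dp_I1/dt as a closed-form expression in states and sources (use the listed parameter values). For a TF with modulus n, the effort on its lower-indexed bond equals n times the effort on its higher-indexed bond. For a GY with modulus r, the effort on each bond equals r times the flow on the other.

dp_I1/dt = E_Se1/5 - 2*p_I1/5

#3 stroke at J1  (Se1 fixes effort; stroke away)
#0 stroke at TF1  (only one flow-in slot at J1)
#1 stroke at J2  (TF1: transformer flips bond 0)
#2 stroke at I1  (prefer integral on I1)
#4 stroke at J2  (J2: bond 2 brought flow, rest push out)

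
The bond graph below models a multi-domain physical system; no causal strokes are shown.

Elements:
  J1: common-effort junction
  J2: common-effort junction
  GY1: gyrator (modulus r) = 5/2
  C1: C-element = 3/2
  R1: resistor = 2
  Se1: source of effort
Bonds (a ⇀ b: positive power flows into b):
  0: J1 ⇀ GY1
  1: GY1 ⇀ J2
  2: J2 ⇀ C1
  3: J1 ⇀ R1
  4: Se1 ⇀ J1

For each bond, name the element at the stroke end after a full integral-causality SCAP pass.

#0 stroke→GY1
#1 stroke→GY1
#2 stroke→J2
#3 stroke→R1
#4 stroke→J1

b4 |J1  (source Se1 imposes e)
b0 |GY1  (0-jn J1 has e-setter on 4)
b3 |R1  (J1 effort already set via bond 4)
b1 |GY1  (through GY1, causality inverts; strokes same side of GY1)
b2 |J2  (closing 0-jn rule on J2)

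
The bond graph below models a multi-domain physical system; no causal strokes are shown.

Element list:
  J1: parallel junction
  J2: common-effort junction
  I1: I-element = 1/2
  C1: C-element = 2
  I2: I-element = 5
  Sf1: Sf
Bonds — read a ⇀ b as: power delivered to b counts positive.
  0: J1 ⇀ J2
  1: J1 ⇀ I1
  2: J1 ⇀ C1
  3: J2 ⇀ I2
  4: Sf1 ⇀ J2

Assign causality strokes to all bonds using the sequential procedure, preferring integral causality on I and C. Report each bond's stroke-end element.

b0 |J2
b1 |I1
b2 |J1
b3 |I2
b4 |Sf1

β4 stroke→Sf1  (Sf1 fixes flow; stroke at Sf1)
β1 stroke→I1  (I1 outputs flow p/I1)
β2 stroke→J1  (C1 outputs effort q/C1)
β0 stroke→J2  (J1 effort already set via bond 2)
β3 stroke→I2  (J2: bond 0 brought effort, rest push out)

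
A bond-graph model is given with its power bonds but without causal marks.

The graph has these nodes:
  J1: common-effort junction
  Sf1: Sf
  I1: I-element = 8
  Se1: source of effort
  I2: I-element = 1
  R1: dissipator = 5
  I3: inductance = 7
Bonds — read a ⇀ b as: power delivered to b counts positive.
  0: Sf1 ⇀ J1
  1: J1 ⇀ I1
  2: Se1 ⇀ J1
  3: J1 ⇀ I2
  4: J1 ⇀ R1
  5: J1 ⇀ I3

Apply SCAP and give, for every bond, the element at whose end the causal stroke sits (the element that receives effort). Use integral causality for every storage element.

bond 0 stroke→Sf1
bond 1 stroke→I1
bond 2 stroke→J1
bond 3 stroke→I2
bond 4 stroke→R1
bond 5 stroke→I3

#0 stroke→Sf1  (Sf1 fixes flow; stroke at Sf1)
#2 stroke→J1  (Se1 fixes effort; stroke away)
#1 stroke→I1  (common-e at J1 fixed by 2)
#3 stroke→I2  (J1: bond 2 brought effort, rest push out)
#4 stroke→R1  (J1 effort already set via bond 2)
#5 stroke→I3  (J1: bond 2 brought effort, rest push out)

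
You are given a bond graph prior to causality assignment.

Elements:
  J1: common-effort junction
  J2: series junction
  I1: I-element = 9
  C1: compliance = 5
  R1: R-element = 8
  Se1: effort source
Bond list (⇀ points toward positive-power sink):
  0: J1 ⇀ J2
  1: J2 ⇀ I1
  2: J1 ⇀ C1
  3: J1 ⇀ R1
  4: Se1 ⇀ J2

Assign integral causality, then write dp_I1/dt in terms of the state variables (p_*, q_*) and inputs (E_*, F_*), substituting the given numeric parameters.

bond 4 stroke at J2  (Se1: effort source, stroke at far end)
bond 1 stroke at I1  (I1 outputs flow p/I1)
bond 0 stroke at J2  (common-f at J2 fixed by 1)
bond 2 stroke at J1  (C1 outputs effort q/C1)
bond 3 stroke at R1  (J1: bond 2 brought effort, rest push out)

dp_I1/dt = E_Se1 + q_C1/5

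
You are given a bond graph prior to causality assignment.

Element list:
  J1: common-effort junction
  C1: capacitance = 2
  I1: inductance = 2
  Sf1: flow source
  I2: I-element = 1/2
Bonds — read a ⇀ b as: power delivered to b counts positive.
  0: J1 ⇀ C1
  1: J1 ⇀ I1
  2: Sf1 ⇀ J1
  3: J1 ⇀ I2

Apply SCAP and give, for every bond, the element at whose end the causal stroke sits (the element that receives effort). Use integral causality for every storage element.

bond 0 stroke at J1
bond 1 stroke at I1
bond 2 stroke at Sf1
bond 3 stroke at I2

#2 stroke at Sf1  (Sf1: flow source, stroke at near end)
#0 stroke at J1  (C1 outputs effort q/C1)
#1 stroke at I1  (common-e at J1 fixed by 0)
#3 stroke at I2  (0-jn J1 has e-setter on 0)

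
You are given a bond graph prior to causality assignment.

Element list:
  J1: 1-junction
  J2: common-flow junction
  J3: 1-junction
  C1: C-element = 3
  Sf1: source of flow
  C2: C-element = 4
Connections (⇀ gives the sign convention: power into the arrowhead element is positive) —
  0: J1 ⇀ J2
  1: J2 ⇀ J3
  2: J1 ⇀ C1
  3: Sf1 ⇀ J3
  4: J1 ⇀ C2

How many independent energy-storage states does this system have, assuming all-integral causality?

2  (C1, C2 all integral)

#3 stroke→Sf1  (source Sf1 imposes f)
#1 stroke→J3  (J3 flow already set via bond 3)
#0 stroke→J2  (common-f at J2 fixed by 1)
#2 stroke→J1  (common-f at J1 fixed by 0)
#4 stroke→J1  (J1 flow already set via bond 0)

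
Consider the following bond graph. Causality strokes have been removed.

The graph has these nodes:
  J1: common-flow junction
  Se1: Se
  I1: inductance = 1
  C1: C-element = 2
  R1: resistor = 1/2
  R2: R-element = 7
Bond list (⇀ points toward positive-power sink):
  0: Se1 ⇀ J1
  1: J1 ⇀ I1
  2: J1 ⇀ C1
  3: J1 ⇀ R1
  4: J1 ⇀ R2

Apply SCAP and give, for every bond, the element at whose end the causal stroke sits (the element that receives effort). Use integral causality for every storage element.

#0 |J1
#1 |I1
#2 |J1
#3 |J1
#4 |J1

#0 →J1  (Se1: effort source, stroke at far end)
#1 →I1  (prefer integral on I1)
#2 →J1  (J1 flow already set via bond 1)
#3 →J1  (J1 flow already set via bond 1)
#4 →J1  (J1: bond 1 brought flow, rest push out)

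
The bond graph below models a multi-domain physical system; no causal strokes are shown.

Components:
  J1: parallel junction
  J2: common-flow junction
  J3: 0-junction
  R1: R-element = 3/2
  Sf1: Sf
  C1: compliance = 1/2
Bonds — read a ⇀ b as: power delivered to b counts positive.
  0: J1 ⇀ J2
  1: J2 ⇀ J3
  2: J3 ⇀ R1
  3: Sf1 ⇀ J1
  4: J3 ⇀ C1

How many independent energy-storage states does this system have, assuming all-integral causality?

#3 stroke→Sf1  (Sf1: flow source, stroke at near end)
#0 stroke→J1  (J1 needs exactly one e-in)
#1 stroke→J2  (common-f at J2 fixed by 0)
#4 stroke→J3  (prefer integral on C1)
#2 stroke→R1  (J3 effort already set via bond 4)

1  (C1 all integral)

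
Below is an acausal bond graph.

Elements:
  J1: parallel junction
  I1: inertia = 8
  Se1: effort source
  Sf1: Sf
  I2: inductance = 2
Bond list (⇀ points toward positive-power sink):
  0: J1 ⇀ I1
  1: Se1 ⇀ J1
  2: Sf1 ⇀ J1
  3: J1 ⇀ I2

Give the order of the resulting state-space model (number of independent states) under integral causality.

b1 →J1  (Se1 (Se) sets effort on bond)
b2 →Sf1  (Sf1 fixes flow; stroke at Sf1)
b0 →I1  (0-jn J1 has e-setter on 1)
b3 →I2  (common-e at J1 fixed by 1)

2  (I1, I2 all integral)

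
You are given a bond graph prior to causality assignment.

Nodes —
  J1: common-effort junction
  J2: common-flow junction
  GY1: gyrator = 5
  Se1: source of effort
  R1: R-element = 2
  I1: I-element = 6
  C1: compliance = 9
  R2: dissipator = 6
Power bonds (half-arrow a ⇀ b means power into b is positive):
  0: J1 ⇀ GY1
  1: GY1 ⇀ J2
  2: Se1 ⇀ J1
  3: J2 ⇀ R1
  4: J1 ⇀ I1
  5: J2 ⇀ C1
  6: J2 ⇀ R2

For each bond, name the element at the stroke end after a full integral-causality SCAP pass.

#2 |J1  (source Se1 imposes e)
#0 |GY1  (J1 effort already set via bond 2)
#4 |I1  (J1: bond 2 brought effort, rest push out)
#1 |GY1  (GY GY1: same side as bond 0)
#3 |J2  (J2: bond 1 brought flow, rest push out)
#5 |J2  (1-jn J2 has f-setter on 1)
#6 |J2  (J2 flow already set via bond 1)

bond 0 stroke→GY1
bond 1 stroke→GY1
bond 2 stroke→J1
bond 3 stroke→J2
bond 4 stroke→I1
bond 5 stroke→J2
bond 6 stroke→J2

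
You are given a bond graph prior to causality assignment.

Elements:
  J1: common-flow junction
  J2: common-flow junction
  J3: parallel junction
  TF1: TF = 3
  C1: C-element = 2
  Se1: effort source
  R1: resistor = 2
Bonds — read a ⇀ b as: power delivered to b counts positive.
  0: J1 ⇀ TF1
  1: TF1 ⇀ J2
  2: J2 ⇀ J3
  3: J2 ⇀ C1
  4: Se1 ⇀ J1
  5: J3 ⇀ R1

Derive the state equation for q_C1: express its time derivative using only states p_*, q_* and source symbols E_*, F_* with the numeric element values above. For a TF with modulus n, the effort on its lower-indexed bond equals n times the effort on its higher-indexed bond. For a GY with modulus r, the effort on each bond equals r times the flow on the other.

#4 stroke→J1  (source Se1 imposes e)
#0 stroke→TF1  (J1 needs exactly one f-in)
#1 stroke→J2  (TF1 one-in-one-out from 0)
#3 stroke→J2  (C1 integral (e out))
#2 stroke→J3  (only one flow-in slot at J2)
#5 stroke→R1  (common-e at J3 fixed by 2)

dq_C1/dt = E_Se1/6 - q_C1/4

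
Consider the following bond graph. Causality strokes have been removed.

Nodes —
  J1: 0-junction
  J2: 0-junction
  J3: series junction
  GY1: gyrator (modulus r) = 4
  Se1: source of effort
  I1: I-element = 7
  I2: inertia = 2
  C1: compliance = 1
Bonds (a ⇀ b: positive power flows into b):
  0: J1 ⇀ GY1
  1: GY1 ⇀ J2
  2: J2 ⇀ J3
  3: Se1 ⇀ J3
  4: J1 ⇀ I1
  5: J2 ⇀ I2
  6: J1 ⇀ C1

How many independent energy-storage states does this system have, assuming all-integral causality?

β3 stroke→J3  (Se1 fixes effort; stroke away)
β2 stroke→J2  (J3 needs exactly one f-in)
β1 stroke→GY1  (J2: bond 2 brought effort, rest push out)
β5 stroke→I2  (0-jn J2 has e-setter on 2)
β0 stroke→GY1  (GY1: gyrator matches bond 1)
β4 stroke→I1  (I1: I, integral causality)
β6 stroke→J1  (closing 0-jn rule on J1)

3  (C1, I1, I2 all integral)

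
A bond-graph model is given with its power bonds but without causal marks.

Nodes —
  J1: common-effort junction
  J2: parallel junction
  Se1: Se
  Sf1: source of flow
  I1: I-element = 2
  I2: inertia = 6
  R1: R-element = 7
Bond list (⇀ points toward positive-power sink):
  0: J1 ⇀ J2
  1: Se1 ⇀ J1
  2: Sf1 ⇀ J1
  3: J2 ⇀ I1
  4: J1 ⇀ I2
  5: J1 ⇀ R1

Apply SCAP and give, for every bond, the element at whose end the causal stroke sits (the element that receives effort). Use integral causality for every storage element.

β1 |J1  (Se1 (Se) sets effort on bond)
β2 |Sf1  (Sf1 (Sf) sets flow on bond)
β0 |J2  (J1 effort already set via bond 1)
β4 |I2  (J1 effort already set via bond 1)
β5 |R1  (J1: bond 1 brought effort, rest push out)
β3 |I1  (common-e at J2 fixed by 0)

bond 0 |J2
bond 1 |J1
bond 2 |Sf1
bond 3 |I1
bond 4 |I2
bond 5 |R1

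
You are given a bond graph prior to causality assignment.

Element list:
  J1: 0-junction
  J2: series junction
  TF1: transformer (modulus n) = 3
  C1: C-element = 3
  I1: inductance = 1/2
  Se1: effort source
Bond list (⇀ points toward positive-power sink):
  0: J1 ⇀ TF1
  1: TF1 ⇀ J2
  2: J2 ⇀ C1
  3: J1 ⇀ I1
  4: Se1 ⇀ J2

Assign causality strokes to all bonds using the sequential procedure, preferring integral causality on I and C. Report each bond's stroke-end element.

#0 |J1
#1 |TF1
#2 |J2
#3 |I1
#4 |J2

β4 stroke→J2  (Se1 (Se) sets effort on bond)
β2 stroke→J2  (C1: C, integral causality)
β1 stroke→TF1  (J2 needs exactly one f-in)
β0 stroke→J1  (TF TF1: opposite of bond 1)
β3 stroke→I1  (J1 effort already set via bond 0)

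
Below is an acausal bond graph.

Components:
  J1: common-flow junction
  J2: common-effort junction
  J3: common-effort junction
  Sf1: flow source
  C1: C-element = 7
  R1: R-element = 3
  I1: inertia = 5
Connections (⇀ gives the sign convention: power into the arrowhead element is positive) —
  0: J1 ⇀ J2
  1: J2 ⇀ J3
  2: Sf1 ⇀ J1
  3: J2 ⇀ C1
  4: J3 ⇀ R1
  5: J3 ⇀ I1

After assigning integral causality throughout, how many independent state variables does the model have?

bond 2 stroke at Sf1  (Sf1 (Sf) sets flow on bond)
bond 0 stroke at J1  (J1 flow already set via bond 2)
bond 3 stroke at J2  (C1 integral (e out))
bond 1 stroke at J3  (J2 effort already set via bond 3)
bond 4 stroke at R1  (J3 effort already set via bond 1)
bond 5 stroke at I1  (0-jn J3 has e-setter on 1)

2  (C1, I1 all integral)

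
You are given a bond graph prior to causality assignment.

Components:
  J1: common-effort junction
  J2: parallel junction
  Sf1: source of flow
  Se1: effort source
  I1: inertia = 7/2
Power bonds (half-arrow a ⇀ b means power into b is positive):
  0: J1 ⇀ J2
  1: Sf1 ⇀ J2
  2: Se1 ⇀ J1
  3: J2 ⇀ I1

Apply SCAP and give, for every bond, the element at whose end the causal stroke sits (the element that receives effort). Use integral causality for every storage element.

β0 →J2
β1 →Sf1
β2 →J1
β3 →I1

bond 1 stroke at Sf1  (source Sf1 imposes f)
bond 2 stroke at J1  (Se1 fixes effort; stroke away)
bond 0 stroke at J2  (common-e at J1 fixed by 2)
bond 3 stroke at I1  (J2: bond 0 brought effort, rest push out)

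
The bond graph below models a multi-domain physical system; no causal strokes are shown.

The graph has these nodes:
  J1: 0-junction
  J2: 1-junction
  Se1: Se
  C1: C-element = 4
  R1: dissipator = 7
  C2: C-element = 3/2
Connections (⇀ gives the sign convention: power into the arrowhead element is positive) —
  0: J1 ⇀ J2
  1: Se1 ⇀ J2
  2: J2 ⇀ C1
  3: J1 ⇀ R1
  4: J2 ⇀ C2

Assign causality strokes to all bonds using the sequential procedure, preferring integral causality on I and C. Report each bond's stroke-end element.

b1 stroke at J2  (Se1 (Se) sets effort on bond)
b2 stroke at J2  (C1 integral (e out))
b4 stroke at J2  (prefer integral on C2)
b0 stroke at J1  (only one flow-in slot at J2)
b3 stroke at R1  (0-jn J1 has e-setter on 0)

#0 |J1
#1 |J2
#2 |J2
#3 |R1
#4 |J2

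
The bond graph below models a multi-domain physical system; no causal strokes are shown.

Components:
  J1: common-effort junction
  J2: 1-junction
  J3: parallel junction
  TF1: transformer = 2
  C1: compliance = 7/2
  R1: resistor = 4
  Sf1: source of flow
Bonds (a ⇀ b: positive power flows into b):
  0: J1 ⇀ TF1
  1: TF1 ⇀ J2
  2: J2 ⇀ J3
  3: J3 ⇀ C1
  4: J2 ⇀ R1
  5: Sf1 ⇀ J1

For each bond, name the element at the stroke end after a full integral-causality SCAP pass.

β5 stroke at Sf1  (Sf1: flow source, stroke at near end)
β0 stroke at J1  (only one effort-in slot at J1)
β1 stroke at TF1  (TF1 one-in-one-out from 0)
β2 stroke at J2  (J2: bond 1 brought flow, rest push out)
β4 stroke at J2  (J2: bond 1 brought flow, rest push out)
β3 stroke at J3  (closing 0-jn rule on J3)

bond 0 →J1
bond 1 →TF1
bond 2 →J2
bond 3 →J3
bond 4 →J2
bond 5 →Sf1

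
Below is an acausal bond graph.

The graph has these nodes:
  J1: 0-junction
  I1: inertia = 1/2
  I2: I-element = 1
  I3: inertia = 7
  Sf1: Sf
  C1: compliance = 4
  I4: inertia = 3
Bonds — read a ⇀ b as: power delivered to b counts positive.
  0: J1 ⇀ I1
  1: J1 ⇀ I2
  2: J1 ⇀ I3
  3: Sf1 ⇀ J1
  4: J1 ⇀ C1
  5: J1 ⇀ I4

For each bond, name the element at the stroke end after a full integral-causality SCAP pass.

b3 stroke at Sf1  (Sf1 fixes flow; stroke at Sf1)
b0 stroke at I1  (I1 outputs flow p/I1)
b1 stroke at I2  (I2 integral (f out))
b2 stroke at I3  (I3 integral (f out))
b4 stroke at J1  (C1 integral (e out))
b5 stroke at I4  (common-e at J1 fixed by 4)

bond 0 stroke→I1
bond 1 stroke→I2
bond 2 stroke→I3
bond 3 stroke→Sf1
bond 4 stroke→J1
bond 5 stroke→I4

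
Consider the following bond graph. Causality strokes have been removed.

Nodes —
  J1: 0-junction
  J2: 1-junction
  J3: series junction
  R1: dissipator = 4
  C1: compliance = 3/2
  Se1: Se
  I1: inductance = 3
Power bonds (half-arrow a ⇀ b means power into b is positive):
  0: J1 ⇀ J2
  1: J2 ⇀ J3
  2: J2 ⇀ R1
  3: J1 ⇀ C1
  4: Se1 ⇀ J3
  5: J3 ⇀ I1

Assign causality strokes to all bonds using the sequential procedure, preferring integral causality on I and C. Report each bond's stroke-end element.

b0 stroke at J2
b1 stroke at J3
b2 stroke at J2
b3 stroke at J1
b4 stroke at J3
b5 stroke at I1

#4 →J3  (Se1 (Se) sets effort on bond)
#3 →J1  (C1: C, integral causality)
#0 →J2  (J1: bond 3 brought effort, rest push out)
#5 →I1  (I1: I, integral causality)
#1 →J3  (common-f at J3 fixed by 5)
#2 →J2  (J2 flow already set via bond 1)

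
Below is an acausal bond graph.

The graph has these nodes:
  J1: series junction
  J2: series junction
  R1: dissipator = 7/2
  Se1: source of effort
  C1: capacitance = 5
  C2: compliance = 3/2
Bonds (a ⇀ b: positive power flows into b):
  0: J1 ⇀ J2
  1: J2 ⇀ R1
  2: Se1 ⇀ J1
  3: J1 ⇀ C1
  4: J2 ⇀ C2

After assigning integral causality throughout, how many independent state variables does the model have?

2  (C1, C2 all integral)

b2 stroke→J1  (source Se1 imposes e)
b3 stroke→J1  (prefer integral on C1)
b0 stroke→J2  (only one flow-in slot at J1)
b4 stroke→J2  (C2 integral (e out))
b1 stroke→R1  (closing 1-jn rule on J2)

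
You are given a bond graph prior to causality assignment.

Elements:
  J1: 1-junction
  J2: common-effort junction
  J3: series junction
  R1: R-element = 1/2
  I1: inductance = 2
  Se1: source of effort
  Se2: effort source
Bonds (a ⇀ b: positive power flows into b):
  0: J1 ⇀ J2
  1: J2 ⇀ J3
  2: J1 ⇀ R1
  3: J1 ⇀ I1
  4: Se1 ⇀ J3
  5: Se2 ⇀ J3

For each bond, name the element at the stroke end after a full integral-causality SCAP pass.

#4 →J3  (source Se1 imposes e)
#5 →J3  (Se2 (Se) sets effort on bond)
#1 →J2  (J3 needs exactly one f-in)
#0 →J1  (J2 effort already set via bond 1)
#3 →I1  (I1: I, integral causality)
#2 →J1  (J1 flow already set via bond 3)

β0 →J1
β1 →J2
β2 →J1
β3 →I1
β4 →J3
β5 →J3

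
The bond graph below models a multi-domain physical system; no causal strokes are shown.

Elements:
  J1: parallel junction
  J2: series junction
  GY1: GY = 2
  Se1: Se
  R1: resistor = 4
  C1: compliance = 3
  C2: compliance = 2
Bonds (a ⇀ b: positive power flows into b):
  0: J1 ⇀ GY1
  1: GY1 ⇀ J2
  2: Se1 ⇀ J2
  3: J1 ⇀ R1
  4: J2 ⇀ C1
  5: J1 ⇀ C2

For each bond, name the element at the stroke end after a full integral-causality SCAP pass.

β0 stroke→GY1
β1 stroke→GY1
β2 stroke→J2
β3 stroke→R1
β4 stroke→J2
β5 stroke→J1

bond 2 stroke→J2  (Se1 fixes effort; stroke away)
bond 4 stroke→J2  (C1: C, integral causality)
bond 1 stroke→GY1  (J2 needs exactly one f-in)
bond 0 stroke→GY1  (GY1 both-in/both-out from 1)
bond 5 stroke→J1  (prefer integral on C2)
bond 3 stroke→R1  (J1 effort already set via bond 5)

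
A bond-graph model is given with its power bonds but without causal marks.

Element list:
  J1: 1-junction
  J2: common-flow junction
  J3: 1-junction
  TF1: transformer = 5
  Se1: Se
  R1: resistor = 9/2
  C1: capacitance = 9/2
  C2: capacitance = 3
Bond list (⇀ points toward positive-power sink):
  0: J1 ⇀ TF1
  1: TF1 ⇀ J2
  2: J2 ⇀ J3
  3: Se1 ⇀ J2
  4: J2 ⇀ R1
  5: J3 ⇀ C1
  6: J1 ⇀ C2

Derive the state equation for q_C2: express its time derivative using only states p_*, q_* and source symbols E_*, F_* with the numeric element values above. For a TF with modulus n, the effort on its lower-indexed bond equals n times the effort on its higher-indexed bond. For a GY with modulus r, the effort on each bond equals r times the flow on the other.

dq_C2/dt = 2*E_Se1/45 - 4*q_C1/405 - 2*q_C2/675

#3 |J2  (Se1 (Se) sets effort on bond)
#5 |J3  (C1 integral (e out))
#2 |J2  (J3 needs exactly one f-in)
#6 |J1  (prefer integral on C2)
#0 |TF1  (closing 1-jn rule on J1)
#1 |J2  (TF1 one-in-one-out from 0)
#4 |R1  (closing 1-jn rule on J2)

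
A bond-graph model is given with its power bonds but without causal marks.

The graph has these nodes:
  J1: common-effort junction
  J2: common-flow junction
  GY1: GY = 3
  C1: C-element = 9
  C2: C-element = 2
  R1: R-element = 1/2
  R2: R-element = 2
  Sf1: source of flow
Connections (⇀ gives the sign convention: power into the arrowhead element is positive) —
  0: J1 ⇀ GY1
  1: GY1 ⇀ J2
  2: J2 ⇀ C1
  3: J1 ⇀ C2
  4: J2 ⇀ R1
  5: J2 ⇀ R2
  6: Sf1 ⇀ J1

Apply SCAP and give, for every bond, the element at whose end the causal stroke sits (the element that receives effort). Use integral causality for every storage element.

#6 →Sf1  (Sf1: flow source, stroke at near end)
#2 →J2  (prefer integral on C1)
#3 →J1  (prefer integral on C2)
#0 →GY1  (J1 effort already set via bond 3)
#1 →GY1  (through GY1, causality inverts; strokes same side of GY1)
#4 →J2  (common-f at J2 fixed by 1)
#5 →J2  (J2: bond 1 brought flow, rest push out)

β0 |GY1
β1 |GY1
β2 |J2
β3 |J1
β4 |J2
β5 |J2
β6 |Sf1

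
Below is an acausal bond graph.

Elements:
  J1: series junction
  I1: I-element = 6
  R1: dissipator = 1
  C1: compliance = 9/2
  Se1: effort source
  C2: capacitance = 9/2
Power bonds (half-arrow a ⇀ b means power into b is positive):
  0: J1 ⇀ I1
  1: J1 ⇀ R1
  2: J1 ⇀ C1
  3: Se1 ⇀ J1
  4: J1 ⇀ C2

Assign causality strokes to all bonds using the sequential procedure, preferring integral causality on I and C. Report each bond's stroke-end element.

#3 |J1  (source Se1 imposes e)
#0 |I1  (prefer integral on I1)
#1 |J1  (J1 flow already set via bond 0)
#2 |J1  (J1: bond 0 brought flow, rest push out)
#4 |J1  (J1 flow already set via bond 0)

b0 stroke→I1
b1 stroke→J1
b2 stroke→J1
b3 stroke→J1
b4 stroke→J1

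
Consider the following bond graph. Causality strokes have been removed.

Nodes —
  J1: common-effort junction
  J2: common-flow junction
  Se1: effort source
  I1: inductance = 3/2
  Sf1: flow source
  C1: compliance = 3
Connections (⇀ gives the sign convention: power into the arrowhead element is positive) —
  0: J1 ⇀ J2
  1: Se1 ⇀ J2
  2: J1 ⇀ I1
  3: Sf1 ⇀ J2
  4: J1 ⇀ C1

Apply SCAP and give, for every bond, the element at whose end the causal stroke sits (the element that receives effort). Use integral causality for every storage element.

bond 1 →J2  (Se1: effort source, stroke at far end)
bond 3 →Sf1  (Sf1: flow source, stroke at near end)
bond 0 →J2  (J2 flow already set via bond 3)
bond 2 →I1  (I1 integral (f out))
bond 4 →J1  (J1 needs exactly one e-in)

#0 stroke at J2
#1 stroke at J2
#2 stroke at I1
#3 stroke at Sf1
#4 stroke at J1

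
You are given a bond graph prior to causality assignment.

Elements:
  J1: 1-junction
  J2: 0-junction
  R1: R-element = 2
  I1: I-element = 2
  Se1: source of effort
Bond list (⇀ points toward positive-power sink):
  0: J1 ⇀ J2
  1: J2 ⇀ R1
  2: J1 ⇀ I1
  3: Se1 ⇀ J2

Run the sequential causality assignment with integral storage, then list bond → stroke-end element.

#3 →J2  (Se1 (Se) sets effort on bond)
#0 →J1  (J2 effort already set via bond 3)
#1 →R1  (J2 effort already set via bond 3)
#2 →I1  (J1: last free bond brings flow in)

b0 →J1
b1 →R1
b2 →I1
b3 →J2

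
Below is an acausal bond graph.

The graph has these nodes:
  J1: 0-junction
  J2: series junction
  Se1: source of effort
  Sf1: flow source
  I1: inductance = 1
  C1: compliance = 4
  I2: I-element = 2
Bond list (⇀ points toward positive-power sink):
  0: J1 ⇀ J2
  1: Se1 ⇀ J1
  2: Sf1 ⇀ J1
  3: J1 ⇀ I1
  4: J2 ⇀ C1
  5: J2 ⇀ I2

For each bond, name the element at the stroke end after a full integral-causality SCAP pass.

b0 stroke→J2
b1 stroke→J1
b2 stroke→Sf1
b3 stroke→I1
b4 stroke→J2
b5 stroke→I2

bond 1 →J1  (Se1 fixes effort; stroke away)
bond 2 →Sf1  (Sf1 fixes flow; stroke at Sf1)
bond 0 →J2  (0-jn J1 has e-setter on 1)
bond 3 →I1  (J1: bond 1 brought effort, rest push out)
bond 4 →J2  (C1: C, integral causality)
bond 5 →I2  (J2 needs exactly one f-in)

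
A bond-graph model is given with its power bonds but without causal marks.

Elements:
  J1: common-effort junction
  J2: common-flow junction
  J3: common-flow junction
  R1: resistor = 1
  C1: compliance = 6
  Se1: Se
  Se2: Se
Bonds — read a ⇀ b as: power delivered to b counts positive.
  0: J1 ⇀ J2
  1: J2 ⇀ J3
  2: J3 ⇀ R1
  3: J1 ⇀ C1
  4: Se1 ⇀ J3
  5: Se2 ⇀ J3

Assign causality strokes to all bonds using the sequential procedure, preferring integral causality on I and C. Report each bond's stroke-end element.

b4 →J3  (Se1: effort source, stroke at far end)
b5 →J3  (Se2 (Se) sets effort on bond)
b3 →J1  (C1: C, integral causality)
b0 →J2  (J1 effort already set via bond 3)
b1 →J3  (only one flow-in slot at J2)
b2 →R1  (closing 1-jn rule on J3)

bond 0 |J2
bond 1 |J3
bond 2 |R1
bond 3 |J1
bond 4 |J3
bond 5 |J3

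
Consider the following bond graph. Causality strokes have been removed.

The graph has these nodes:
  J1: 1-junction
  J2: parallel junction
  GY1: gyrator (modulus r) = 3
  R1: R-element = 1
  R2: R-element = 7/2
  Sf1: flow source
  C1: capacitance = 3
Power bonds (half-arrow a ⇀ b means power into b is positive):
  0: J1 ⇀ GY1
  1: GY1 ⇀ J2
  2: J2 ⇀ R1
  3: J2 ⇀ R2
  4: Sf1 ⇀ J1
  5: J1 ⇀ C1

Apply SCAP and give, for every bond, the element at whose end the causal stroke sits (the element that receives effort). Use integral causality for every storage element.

β4 stroke at Sf1  (Sf1 fixes flow; stroke at Sf1)
β0 stroke at J1  (J1: bond 4 brought flow, rest push out)
β5 stroke at J1  (1-jn J1 has f-setter on 4)
β1 stroke at J2  (GY1: gyrator matches bond 0)
β2 stroke at R1  (0-jn J2 has e-setter on 1)
β3 stroke at R2  (0-jn J2 has e-setter on 1)

#0 →J1
#1 →J2
#2 →R1
#3 →R2
#4 →Sf1
#5 →J1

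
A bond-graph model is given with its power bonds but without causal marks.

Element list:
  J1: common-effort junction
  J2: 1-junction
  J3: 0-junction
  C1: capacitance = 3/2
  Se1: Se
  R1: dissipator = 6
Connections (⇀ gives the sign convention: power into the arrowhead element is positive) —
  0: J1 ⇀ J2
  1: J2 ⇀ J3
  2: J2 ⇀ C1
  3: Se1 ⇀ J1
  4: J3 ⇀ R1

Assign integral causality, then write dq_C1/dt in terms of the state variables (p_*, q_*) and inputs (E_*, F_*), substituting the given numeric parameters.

dq_C1/dt = E_Se1/6 - q_C1/9

#3 stroke at J1  (Se1: effort source, stroke at far end)
#0 stroke at J2  (common-e at J1 fixed by 3)
#2 stroke at J2  (C1 outputs effort q/C1)
#1 stroke at J3  (only one flow-in slot at J2)
#4 stroke at R1  (0-jn J3 has e-setter on 1)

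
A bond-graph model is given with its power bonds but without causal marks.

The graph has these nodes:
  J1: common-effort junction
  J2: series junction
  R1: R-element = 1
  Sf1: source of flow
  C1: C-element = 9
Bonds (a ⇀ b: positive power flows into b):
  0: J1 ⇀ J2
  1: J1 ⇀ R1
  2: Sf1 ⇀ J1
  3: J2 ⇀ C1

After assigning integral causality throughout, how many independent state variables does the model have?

1  (C1 all integral)

bond 2 |Sf1  (Sf1 (Sf) sets flow on bond)
bond 3 |J2  (C1 outputs effort q/C1)
bond 0 |J1  (J2 needs exactly one f-in)
bond 1 |R1  (0-jn J1 has e-setter on 0)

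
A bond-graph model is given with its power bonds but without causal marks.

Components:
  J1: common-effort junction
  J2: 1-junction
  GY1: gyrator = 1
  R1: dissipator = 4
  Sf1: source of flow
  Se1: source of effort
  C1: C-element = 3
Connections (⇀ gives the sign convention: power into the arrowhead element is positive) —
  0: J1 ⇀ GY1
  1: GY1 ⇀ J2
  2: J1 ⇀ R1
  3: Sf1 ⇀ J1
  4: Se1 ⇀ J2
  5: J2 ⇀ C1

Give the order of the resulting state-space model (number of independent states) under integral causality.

1  (C1 all integral)

#3 stroke→Sf1  (Sf1 fixes flow; stroke at Sf1)
#4 stroke→J2  (Se1: effort source, stroke at far end)
#5 stroke→J2  (prefer integral on C1)
#1 stroke→GY1  (J2: last free bond brings flow in)
#0 stroke→GY1  (through GY1, causality inverts; strokes same side of GY1)
#2 stroke→J1  (only one effort-in slot at J1)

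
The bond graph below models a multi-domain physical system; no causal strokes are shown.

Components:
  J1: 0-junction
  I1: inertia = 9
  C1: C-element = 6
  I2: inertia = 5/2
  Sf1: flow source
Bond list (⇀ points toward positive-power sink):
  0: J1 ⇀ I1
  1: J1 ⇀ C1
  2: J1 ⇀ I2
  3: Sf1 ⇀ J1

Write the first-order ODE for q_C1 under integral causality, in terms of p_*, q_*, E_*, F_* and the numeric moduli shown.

dq_C1/dt = F_Sf1 - p_I1/9 - 2*p_I2/5

b3 stroke at Sf1  (Sf1 (Sf) sets flow on bond)
b0 stroke at I1  (I1 outputs flow p/I1)
b1 stroke at J1  (prefer integral on C1)
b2 stroke at I2  (0-jn J1 has e-setter on 1)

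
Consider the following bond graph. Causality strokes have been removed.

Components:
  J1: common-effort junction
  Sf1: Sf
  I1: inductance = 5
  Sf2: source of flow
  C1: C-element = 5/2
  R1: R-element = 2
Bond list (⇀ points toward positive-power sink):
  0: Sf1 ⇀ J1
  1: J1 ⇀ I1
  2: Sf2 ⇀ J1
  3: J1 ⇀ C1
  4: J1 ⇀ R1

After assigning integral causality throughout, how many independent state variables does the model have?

β0 stroke at Sf1  (Sf1: flow source, stroke at near end)
β2 stroke at Sf2  (Sf2 (Sf) sets flow on bond)
β1 stroke at I1  (I1 outputs flow p/I1)
β3 stroke at J1  (C1: C, integral causality)
β4 stroke at R1  (common-e at J1 fixed by 3)

2  (C1, I1 all integral)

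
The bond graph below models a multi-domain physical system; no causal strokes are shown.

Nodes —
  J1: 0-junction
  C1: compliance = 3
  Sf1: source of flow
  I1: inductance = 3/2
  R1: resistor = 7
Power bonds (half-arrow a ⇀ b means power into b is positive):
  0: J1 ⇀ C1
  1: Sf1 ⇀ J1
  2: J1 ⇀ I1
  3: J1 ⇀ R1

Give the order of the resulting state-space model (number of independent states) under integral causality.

2  (C1, I1 all integral)

b1 stroke at Sf1  (Sf1: flow source, stroke at near end)
b0 stroke at J1  (C1: C, integral causality)
b2 stroke at I1  (0-jn J1 has e-setter on 0)
b3 stroke at R1  (J1: bond 0 brought effort, rest push out)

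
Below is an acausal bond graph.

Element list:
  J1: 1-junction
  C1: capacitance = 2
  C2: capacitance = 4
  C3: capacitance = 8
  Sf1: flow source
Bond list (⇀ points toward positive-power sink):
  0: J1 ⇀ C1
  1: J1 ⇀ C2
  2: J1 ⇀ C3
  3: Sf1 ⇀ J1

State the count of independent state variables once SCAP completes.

bond 3 stroke at Sf1  (Sf1 fixes flow; stroke at Sf1)
bond 0 stroke at J1  (J1 flow already set via bond 3)
bond 1 stroke at J1  (J1 flow already set via bond 3)
bond 2 stroke at J1  (common-f at J1 fixed by 3)

3  (C1, C2, C3 all integral)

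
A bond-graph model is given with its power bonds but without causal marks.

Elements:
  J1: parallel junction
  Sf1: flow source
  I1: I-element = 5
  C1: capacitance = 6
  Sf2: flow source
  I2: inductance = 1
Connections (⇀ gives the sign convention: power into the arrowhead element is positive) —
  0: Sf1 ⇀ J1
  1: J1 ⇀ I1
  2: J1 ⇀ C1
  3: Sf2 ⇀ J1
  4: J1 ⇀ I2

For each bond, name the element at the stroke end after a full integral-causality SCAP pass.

#0 |Sf1
#1 |I1
#2 |J1
#3 |Sf2
#4 |I2

#0 stroke at Sf1  (Sf1 fixes flow; stroke at Sf1)
#3 stroke at Sf2  (source Sf2 imposes f)
#1 stroke at I1  (prefer integral on I1)
#2 stroke at J1  (C1 integral (e out))
#4 stroke at I2  (common-e at J1 fixed by 2)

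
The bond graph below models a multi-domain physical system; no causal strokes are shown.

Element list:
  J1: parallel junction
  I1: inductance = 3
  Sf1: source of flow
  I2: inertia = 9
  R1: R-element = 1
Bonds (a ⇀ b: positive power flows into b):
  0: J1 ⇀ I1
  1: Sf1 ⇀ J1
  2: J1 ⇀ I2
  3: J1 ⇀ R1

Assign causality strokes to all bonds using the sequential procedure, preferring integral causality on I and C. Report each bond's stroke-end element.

β0 stroke→I1
β1 stroke→Sf1
β2 stroke→I2
β3 stroke→J1

β1 |Sf1  (Sf1 (Sf) sets flow on bond)
β0 |I1  (I1 integral (f out))
β2 |I2  (I2 integral (f out))
β3 |J1  (closing 0-jn rule on J1)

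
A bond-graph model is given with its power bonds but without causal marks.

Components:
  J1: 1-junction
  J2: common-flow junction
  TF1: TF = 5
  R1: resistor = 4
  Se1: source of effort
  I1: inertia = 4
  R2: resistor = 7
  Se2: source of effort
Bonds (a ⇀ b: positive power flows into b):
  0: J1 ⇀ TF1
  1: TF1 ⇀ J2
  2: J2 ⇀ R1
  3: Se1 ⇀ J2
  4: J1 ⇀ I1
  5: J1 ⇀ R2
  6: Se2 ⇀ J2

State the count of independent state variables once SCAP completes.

1  (I1 all integral)

#3 stroke at J2  (Se1 (Se) sets effort on bond)
#6 stroke at J2  (Se2: effort source, stroke at far end)
#4 stroke at I1  (I1 integral (f out))
#0 stroke at J1  (J1: bond 4 brought flow, rest push out)
#5 stroke at J1  (J1 flow already set via bond 4)
#1 stroke at TF1  (TF1: transformer flips bond 0)
#2 stroke at J2  (1-jn J2 has f-setter on 1)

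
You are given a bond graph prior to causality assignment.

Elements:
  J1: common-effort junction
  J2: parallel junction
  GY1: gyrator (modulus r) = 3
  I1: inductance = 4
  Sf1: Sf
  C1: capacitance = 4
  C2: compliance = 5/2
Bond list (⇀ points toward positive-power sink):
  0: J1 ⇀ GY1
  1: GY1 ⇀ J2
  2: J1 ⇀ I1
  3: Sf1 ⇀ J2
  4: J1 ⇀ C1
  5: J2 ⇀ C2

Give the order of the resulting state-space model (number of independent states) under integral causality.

#3 stroke at Sf1  (Sf1 fixes flow; stroke at Sf1)
#2 stroke at I1  (I1 integral (f out))
#4 stroke at J1  (prefer integral on C1)
#0 stroke at GY1  (J1 effort already set via bond 4)
#1 stroke at GY1  (GY1 both-in/both-out from 0)
#5 stroke at J2  (J2: last free bond brings effort in)

3  (C1, C2, I1 all integral)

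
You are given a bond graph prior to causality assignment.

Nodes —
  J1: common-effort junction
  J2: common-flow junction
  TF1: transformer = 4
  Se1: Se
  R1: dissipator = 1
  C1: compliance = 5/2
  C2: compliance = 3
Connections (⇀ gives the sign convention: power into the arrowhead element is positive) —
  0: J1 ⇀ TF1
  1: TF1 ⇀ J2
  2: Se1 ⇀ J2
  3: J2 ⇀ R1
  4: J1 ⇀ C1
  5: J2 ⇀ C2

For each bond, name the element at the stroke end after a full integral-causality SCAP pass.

bond 2 stroke at J2  (Se1: effort source, stroke at far end)
bond 4 stroke at J1  (prefer integral on C1)
bond 0 stroke at TF1  (common-e at J1 fixed by 4)
bond 1 stroke at J2  (TF1: transformer flips bond 0)
bond 5 stroke at J2  (C2 outputs effort q/C2)
bond 3 stroke at R1  (J2: last free bond brings flow in)

β0 |TF1
β1 |J2
β2 |J2
β3 |R1
β4 |J1
β5 |J2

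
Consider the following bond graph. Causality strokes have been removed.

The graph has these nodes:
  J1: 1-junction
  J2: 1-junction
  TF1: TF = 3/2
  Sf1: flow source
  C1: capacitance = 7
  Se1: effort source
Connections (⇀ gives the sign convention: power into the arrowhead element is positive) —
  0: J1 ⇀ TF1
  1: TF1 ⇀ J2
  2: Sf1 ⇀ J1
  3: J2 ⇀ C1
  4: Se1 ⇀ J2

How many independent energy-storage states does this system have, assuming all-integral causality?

1  (C1 all integral)

b2 stroke at Sf1  (Sf1: flow source, stroke at near end)
b4 stroke at J2  (Se1: effort source, stroke at far end)
b0 stroke at J1  (1-jn J1 has f-setter on 2)
b1 stroke at TF1  (TF1: transformer flips bond 0)
b3 stroke at J2  (common-f at J2 fixed by 1)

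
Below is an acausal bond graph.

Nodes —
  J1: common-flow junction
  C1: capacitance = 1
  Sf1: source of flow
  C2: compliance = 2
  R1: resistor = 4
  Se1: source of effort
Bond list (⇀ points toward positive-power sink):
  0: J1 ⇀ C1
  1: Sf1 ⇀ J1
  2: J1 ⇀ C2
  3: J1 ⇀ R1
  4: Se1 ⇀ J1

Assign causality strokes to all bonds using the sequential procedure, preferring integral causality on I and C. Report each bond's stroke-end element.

#0 stroke→J1
#1 stroke→Sf1
#2 stroke→J1
#3 stroke→J1
#4 stroke→J1

β1 →Sf1  (source Sf1 imposes f)
β4 →J1  (Se1: effort source, stroke at far end)
β0 →J1  (1-jn J1 has f-setter on 1)
β2 →J1  (J1 flow already set via bond 1)
β3 →J1  (common-f at J1 fixed by 1)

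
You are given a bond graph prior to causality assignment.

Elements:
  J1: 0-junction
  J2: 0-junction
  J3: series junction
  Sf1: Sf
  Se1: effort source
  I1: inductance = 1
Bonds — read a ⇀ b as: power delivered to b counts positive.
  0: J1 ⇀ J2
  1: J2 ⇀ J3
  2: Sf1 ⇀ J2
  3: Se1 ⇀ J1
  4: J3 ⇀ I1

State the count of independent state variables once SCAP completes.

#2 |Sf1  (Sf1 fixes flow; stroke at Sf1)
#3 |J1  (Se1 fixes effort; stroke away)
#0 |J2  (0-jn J1 has e-setter on 3)
#1 |J3  (J2 effort already set via bond 0)
#4 |I1  (only one flow-in slot at J3)

1  (I1 all integral)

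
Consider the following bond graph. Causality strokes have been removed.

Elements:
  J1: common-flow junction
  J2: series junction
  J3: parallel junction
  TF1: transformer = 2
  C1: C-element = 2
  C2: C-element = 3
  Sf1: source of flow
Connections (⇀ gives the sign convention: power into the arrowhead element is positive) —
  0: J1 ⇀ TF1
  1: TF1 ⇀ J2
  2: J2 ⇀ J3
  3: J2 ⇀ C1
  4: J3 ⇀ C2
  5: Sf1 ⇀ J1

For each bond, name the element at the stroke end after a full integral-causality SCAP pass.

β0 stroke at J1
β1 stroke at TF1
β2 stroke at J2
β3 stroke at J2
β4 stroke at J3
β5 stroke at Sf1

#5 →Sf1  (source Sf1 imposes f)
#0 →J1  (1-jn J1 has f-setter on 5)
#1 →TF1  (through TF1, causality passes straight; one stroke at TF1)
#2 →J2  (common-f at J2 fixed by 1)
#3 →J2  (J2 flow already set via bond 1)
#4 →J3  (only one effort-in slot at J3)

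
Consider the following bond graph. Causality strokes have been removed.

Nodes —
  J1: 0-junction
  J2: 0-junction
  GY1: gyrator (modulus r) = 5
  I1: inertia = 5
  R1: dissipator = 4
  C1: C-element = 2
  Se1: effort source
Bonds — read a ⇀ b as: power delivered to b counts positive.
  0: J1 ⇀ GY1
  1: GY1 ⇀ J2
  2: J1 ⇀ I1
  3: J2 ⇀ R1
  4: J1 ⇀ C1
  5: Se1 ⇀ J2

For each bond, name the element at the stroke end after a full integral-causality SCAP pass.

bond 5 |J2  (Se1 fixes effort; stroke away)
bond 1 |GY1  (0-jn J2 has e-setter on 5)
bond 3 |R1  (0-jn J2 has e-setter on 5)
bond 0 |GY1  (through GY1, causality inverts; strokes same side of GY1)
bond 2 |I1  (I1 integral (f out))
bond 4 |J1  (closing 0-jn rule on J1)

β0 stroke→GY1
β1 stroke→GY1
β2 stroke→I1
β3 stroke→R1
β4 stroke→J1
β5 stroke→J2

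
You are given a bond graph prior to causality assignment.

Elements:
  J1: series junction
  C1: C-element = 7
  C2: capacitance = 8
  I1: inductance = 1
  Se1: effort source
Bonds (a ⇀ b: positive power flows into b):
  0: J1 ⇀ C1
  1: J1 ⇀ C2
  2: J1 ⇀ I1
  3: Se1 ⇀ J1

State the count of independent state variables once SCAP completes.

β3 stroke→J1  (source Se1 imposes e)
β0 stroke→J1  (C1 outputs effort q/C1)
β1 stroke→J1  (prefer integral on C2)
β2 stroke→I1  (J1: last free bond brings flow in)

3  (C1, C2, I1 all integral)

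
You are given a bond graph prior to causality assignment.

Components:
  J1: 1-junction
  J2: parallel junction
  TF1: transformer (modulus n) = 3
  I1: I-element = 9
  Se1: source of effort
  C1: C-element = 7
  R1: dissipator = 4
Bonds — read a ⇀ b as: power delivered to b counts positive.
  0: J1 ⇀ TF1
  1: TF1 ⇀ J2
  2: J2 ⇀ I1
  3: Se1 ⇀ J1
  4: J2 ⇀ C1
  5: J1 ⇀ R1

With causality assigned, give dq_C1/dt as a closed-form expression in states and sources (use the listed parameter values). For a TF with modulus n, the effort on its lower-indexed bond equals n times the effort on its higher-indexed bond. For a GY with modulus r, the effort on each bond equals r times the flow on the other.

bond 3 stroke→J1  (source Se1 imposes e)
bond 2 stroke→I1  (I1 integral (f out))
bond 4 stroke→J2  (prefer integral on C1)
bond 1 stroke→TF1  (common-e at J2 fixed by 4)
bond 0 stroke→J1  (TF1: transformer flips bond 1)
bond 5 stroke→R1  (closing 1-jn rule on J1)

dq_C1/dt = 3*E_Se1/4 - p_I1/9 - 9*q_C1/28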